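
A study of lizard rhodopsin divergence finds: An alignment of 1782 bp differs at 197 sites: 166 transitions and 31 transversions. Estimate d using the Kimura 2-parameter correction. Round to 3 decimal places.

P = 166/1782 ≈ 0.093154 and Q = 31/1782 ≈ 0.017396.
Under the Kimura two-parameter model, d = −½ ln(1 − 2P − Q) − ¼ ln(1 − 2Q).
1 − 2P − Q = 0.796296, giving −½ ln(0.796296) = 0.113892.
1 − 2Q = 0.965208, giving −¼ ln(0.965208) = 0.008853.
d = 0.113892 + 0.008853 = 0.122745.

0.123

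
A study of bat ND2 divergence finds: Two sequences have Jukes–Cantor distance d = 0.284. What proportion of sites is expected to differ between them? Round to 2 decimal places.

p = (3/4)(1 − e^(−4d/3)) = 0.75 × (1 − e^(-0.378667)) = 0.75 × (1 − 0.684774) = 0.236420.

0.24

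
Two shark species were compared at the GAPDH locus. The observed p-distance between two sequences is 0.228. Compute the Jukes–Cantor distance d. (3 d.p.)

d = −(3/4) ln(1 − 4p/3) = −0.75 ln(1 − 0.304) = −0.75 ln(0.696)
  = −0.75 × (-0.362406) = 0.271805 substitutions/site.

0.272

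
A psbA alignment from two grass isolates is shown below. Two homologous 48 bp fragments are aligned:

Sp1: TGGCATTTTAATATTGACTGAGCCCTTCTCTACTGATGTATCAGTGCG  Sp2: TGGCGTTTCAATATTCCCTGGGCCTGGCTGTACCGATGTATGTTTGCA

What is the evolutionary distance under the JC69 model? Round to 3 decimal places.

The sequences differ at 14 of 48 sites, so p = 14/48 ≈ 0.291667.
d = −(3/4) ln(1 − 4p/3) = −0.75 ln(1 − 0.388889) = −0.75 ln(0.611111)
  = −0.75 × (-0.492477) = 0.369358 substitutions/site.

0.369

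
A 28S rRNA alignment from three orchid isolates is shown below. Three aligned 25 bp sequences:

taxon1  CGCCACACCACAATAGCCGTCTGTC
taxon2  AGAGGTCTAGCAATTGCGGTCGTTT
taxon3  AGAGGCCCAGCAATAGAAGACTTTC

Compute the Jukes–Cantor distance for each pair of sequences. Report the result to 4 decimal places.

taxon1–taxon2: 14/25 sites differ → p = 0.56, d = −0.75 ln(1 − 0.746667) = 1.029788 ≈ 1.0298.
taxon1–taxon3: 11/25 sites differ → p = 0.44, d = −0.75 ln(1 − 0.586667) = 0.662626 ≈ 0.6626.
taxon2–taxon3: 8/25 sites differ → p = 0.32, d = −0.75 ln(1 − 0.426667) = 0.417216 ≈ 0.4172.

d(taxon1,taxon2) = 1.0298, d(taxon1,taxon3) = 0.6626, d(taxon2,taxon3) = 0.4172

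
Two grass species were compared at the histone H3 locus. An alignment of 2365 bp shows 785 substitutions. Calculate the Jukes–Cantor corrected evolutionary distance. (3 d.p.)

0.438

p = 785/2365 ≈ 0.331924.
d = −(3/4) ln(1 − 4p/3) = −0.75 ln(1 − 0.442565) = −0.75 ln(0.557435)
  = −0.75 × (-0.584409) = 0.438307 substitutions/site.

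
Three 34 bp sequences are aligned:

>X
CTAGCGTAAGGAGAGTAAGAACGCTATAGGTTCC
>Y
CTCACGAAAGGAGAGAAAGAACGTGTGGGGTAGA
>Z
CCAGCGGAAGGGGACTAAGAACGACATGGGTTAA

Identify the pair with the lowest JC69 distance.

X and Z

X–Y: 12/34 differ, p = 0.353, d = 0.477.
X–Z: 9/34 differ, p = 0.265, d = 0.326.
Y–Z: 13/34 differ, p = 0.382, d = 0.535.
The smallest distance is between X and Z.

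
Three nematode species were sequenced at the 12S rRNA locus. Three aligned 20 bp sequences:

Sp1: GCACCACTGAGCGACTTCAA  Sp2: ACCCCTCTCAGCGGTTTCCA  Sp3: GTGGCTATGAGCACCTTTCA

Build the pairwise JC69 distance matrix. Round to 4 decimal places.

Sp1–Sp2: 7/20 sites differ → p = 0.35, d = −0.75 ln(1 − 0.466667) = 0.471457 ≈ 0.4715.
Sp1–Sp3: 9/20 sites differ → p = 0.45, d = −0.75 ln(1 − 0.6) = 0.687218 ≈ 0.6872.
Sp2–Sp3: 10/20 sites differ → p = 0.5, d = −0.75 ln(1 − 0.666667) = 0.823960 ≈ 0.8240.

d(Sp1,Sp2) = 0.4715, d(Sp1,Sp3) = 0.6872, d(Sp2,Sp3) = 0.8240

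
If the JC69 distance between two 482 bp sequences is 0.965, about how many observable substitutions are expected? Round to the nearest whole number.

262

Invert JC69: p = (3/4)(1 − e^(−4d/3)) = 0.75 × (1 − e^(-1.286667)) = 0.75 × (1 − 0.276190) = 0.542858.
Expected differing sites = pL ≈ 0.542858 × 482 = 261.657556 ≈ 262.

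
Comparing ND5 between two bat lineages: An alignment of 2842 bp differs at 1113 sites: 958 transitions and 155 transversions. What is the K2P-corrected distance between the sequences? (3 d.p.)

P = 958/2842 ≈ 0.337087 and Q = 155/2842 ≈ 0.054539.
Under the Kimura two-parameter model, d = −½ ln(1 − 2P − Q) − ¼ ln(1 − 2Q).
1 − 2P − Q = 0.271287, giving −½ ln(0.271287) = 0.652289.
1 − 2Q = 0.890922, giving −¼ ln(0.890922) = 0.028875.
d = 0.652289 + 0.028875 = 0.681164.

0.681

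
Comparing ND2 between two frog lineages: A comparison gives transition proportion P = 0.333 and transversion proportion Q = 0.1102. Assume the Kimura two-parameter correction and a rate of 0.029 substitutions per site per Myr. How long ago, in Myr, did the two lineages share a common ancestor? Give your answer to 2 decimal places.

Under the Kimura two-parameter model, d = −½ ln(1 − 2P − Q) − ¼ ln(1 − 2Q).
1 − 2P − Q = 0.2238, giving −½ ln(0.2238) = 0.748501.
1 − 2Q = 0.7796, giving −¼ ln(0.7796) = 0.062244.
d = 0.748501 + 0.062244 = 0.810745.
Under a molecular clock d = 2μt, so t = d/(2μ) = 0.810745 / (2 × 0.029) = 13.98 Myr.

13.98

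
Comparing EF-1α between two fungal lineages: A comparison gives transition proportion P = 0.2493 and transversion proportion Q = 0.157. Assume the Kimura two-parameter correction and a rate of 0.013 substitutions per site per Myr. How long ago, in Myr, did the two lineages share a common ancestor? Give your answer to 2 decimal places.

Under the Kimura two-parameter model, d = −½ ln(1 − 2P − Q) − ¼ ln(1 − 2Q).
1 − 2P − Q = 0.3444, giving −½ ln(0.3444) = 0.532976.
1 − 2Q = 0.686, giving −¼ ln(0.686) = 0.094219.
d = 0.532976 + 0.094219 = 0.627195.
Under a molecular clock d = 2μt, so t = d/(2μ) = 0.627195 / (2 × 0.013) = 24.12 Myr.

24.12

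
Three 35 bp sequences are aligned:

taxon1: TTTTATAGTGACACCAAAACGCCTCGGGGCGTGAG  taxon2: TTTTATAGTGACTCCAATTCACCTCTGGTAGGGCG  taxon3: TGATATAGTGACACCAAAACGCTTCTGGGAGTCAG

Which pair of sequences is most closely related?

taxon1–taxon2: 9/35 differ, p = 0.257, d = 0.315.
taxon1–taxon3: 6/35 differ, p = 0.171, d = 0.195.
taxon2–taxon3: 11/35 differ, p = 0.314, d = 0.407.
The smallest distance is between taxon1 and taxon3.

taxon1 and taxon3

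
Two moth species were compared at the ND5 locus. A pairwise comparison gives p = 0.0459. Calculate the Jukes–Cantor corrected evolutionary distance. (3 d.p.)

0.047

d = −(3/4) ln(1 − 4p/3) = −0.75 ln(1 − 0.0612) = −0.75 ln(0.9388)
  = −0.75 × (-0.063153) = 0.047365 substitutions/site.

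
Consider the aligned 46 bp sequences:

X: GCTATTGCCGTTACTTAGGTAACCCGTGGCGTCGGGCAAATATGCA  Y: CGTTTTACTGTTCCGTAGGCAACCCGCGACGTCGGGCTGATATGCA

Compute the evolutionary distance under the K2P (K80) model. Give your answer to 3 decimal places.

0.324

Of 46 sites, 6 differences are transitions and 6 are transversions, so P = 6/46 ≈ 0.130435 and Q = 6/46 ≈ 0.130435.
Under the Kimura two-parameter model, d = −½ ln(1 − 2P − Q) − ¼ ln(1 − 2Q).
1 − 2P − Q = 0.608695, giving −½ ln(0.608695) = 0.248219.
1 − 2Q = 0.73913, giving −¼ ln(0.73913) = 0.075570.
d = 0.248219 + 0.075570 = 0.323789.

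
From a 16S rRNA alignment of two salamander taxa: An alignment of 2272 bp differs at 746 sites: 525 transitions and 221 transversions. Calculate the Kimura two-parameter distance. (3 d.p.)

0.464

P = 525/2272 ≈ 0.231074 and Q = 221/2272 ≈ 0.097271.
Under the Kimura two-parameter model, d = −½ ln(1 − 2P − Q) − ¼ ln(1 − 2Q).
1 − 2P − Q = 0.440581, giving −½ ln(0.440581) = 0.409830.
1 − 2Q = 0.805458, giving −¼ ln(0.805458) = 0.054086.
d = 0.409830 + 0.054086 = 0.463916.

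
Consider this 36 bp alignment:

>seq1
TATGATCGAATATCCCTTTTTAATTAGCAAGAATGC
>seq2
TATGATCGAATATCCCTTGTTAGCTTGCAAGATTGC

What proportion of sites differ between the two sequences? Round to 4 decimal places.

The sequences differ at 5 of 36 positions (sites 19, 23, 24, 26, 33).
p = 5/36 = 0.138888… ≈ 0.1389 (to 4 d.p.).

0.1389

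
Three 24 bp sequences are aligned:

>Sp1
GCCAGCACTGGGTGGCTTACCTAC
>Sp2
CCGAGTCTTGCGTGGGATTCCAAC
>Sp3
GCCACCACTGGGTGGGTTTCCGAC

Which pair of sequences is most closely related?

Sp1–Sp2: 10/24 differ, p = 0.417, d = 0.608.
Sp1–Sp3: 4/24 differ, p = 0.167, d = 0.188.
Sp2–Sp3: 9/24 differ, p = 0.375, d = 0.520.
The smallest distance is between Sp1 and Sp3.

Sp1 and Sp3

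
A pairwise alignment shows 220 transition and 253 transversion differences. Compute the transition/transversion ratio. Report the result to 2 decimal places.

0.87

R = 220/253 = 0.869565… ≈ 0.87 (to 2 d.p.).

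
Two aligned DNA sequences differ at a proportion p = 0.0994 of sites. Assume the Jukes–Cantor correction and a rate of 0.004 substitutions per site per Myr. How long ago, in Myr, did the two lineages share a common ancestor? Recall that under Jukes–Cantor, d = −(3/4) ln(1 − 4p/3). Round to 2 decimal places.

d = −(3/4) ln(1 − 4p/3) = −0.75 ln(1 − 0.132533) = −0.75 ln(0.867467)
  = −0.75 × (-0.142178) = 0.106634 substitutions/site.
Under a molecular clock d = 2μt, so t = d/(2μ) = 0.106634 / (2 × 0.004) = 13.33 Myr.

13.33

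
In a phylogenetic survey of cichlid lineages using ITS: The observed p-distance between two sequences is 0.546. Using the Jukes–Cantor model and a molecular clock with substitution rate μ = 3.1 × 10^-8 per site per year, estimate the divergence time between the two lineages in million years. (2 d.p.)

15.75

d = −(3/4) ln(1 − 4p/3) = −0.75 ln(1 − 0.728) = −0.75 ln(0.272)
  = −0.75 × (-1.301953) = 0.976465 substitutions/site.
Under a molecular clock d = 2μt, so t = d/(2μ) = 0.976465 / (2 × 3.1 × 10^-8) = 15.75 million years.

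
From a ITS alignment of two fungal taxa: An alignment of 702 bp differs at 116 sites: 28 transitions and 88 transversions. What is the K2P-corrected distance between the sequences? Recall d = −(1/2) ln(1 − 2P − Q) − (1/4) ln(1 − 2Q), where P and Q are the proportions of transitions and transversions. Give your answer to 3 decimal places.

P = 28/702 ≈ 0.039886 and Q = 88/702 ≈ 0.125356.
Under the Kimura two-parameter model, d = −½ ln(1 − 2P − Q) − ¼ ln(1 − 2Q).
1 − 2P − Q = 0.794872, giving −½ ln(0.794872) = 0.114787.
1 − 2Q = 0.749288, giving −¼ ln(0.749288) = 0.072158.
d = 0.114787 + 0.072158 = 0.186945.

0.187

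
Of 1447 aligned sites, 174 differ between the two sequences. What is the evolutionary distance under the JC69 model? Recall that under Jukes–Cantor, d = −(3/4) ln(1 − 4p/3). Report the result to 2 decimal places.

0.13

p = 174/1447 ≈ 0.120249.
d = −(3/4) ln(1 − 4p/3) = −0.75 ln(1 − 0.160332) = −0.75 ln(0.839668)
  = −0.75 × (-0.174749) = 0.131062 substitutions/site.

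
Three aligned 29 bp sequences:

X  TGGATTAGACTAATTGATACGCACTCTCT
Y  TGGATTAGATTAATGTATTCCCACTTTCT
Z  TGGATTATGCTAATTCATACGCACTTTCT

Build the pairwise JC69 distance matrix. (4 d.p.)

X–Y: 6/29 sites differ → p ≈ 0.206897, d = −0.75 ln(1 − 0.275863) = 0.242081 ≈ 0.2421.
X–Z: 4/29 sites differ → p ≈ 0.137931, d = −0.75 ln(1 − 0.183908) = 0.152421 ≈ 0.1524.
Y–Z: 7/29 sites differ → p ≈ 0.241379, d = −0.75 ln(1 − 0.321839) = 0.291278 ≈ 0.2913.

d(X,Y) = 0.2421, d(X,Z) = 0.1524, d(Y,Z) = 0.2913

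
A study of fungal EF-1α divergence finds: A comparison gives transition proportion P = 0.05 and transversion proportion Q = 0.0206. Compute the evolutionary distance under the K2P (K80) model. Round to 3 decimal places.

Under the Kimura two-parameter model, d = −½ ln(1 − 2P − Q) − ¼ ln(1 − 2Q).
1 − 2P − Q = 0.8794, giving −½ ln(0.8794) = 0.064258.
1 − 2Q = 0.9588, giving −¼ ln(0.9588) = 0.010518.
d = 0.064258 + 0.010518 = 0.074776.

0.075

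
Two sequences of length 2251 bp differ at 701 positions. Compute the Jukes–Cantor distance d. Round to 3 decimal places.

0.402

p = 701/2251 ≈ 0.311417.
d = −(3/4) ln(1 − 4p/3) = −0.75 ln(1 − 0.415223) = −0.75 ln(0.584777)
  = −0.75 × (-0.536525) = 0.402394 substitutions/site.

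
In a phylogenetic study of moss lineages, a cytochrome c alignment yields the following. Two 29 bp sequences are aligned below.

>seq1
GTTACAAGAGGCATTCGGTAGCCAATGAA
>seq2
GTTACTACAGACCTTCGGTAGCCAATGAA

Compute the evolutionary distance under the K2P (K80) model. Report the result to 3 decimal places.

0.153

Of 29 sites, 1 differences are transitions and 3 are transversions, so P = 1/29 ≈ 0.034483 and Q = 3/29 ≈ 0.103448.
Under the Kimura two-parameter model, d = −½ ln(1 − 2P − Q) − ¼ ln(1 − 2Q).
1 − 2P − Q = 0.827586, giving −½ ln(0.827586) = 0.094621.
1 − 2Q = 0.793104, giving −¼ ln(0.793104) = 0.057950.
d = 0.094621 + 0.057950 = 0.152571.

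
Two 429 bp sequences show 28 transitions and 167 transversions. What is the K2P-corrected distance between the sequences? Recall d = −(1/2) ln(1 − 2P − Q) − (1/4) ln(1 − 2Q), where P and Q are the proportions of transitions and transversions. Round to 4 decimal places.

0.7437

P = 28/429 ≈ 0.065268 and Q = 167/429 ≈ 0.389277.
Under the Kimura two-parameter model, d = −½ ln(1 − 2P − Q) − ¼ ln(1 − 2Q).
1 − 2P − Q = 0.480187, giving −½ ln(0.480187) = 0.366790.
1 − 2Q = 0.221446, giving −¼ ln(0.221446) = 0.376894.
d = 0.366790 + 0.376894 = 0.743684.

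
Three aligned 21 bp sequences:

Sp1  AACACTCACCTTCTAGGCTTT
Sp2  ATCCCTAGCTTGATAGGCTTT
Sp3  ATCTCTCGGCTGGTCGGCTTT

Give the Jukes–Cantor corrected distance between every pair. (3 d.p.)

Sp1–Sp2: 7/21 sites differ → p ≈ 0.333333, d = −0.75 ln(1 − 0.444444) = 0.440839 ≈ 0.441.
Sp1–Sp3: 7/21 sites differ → p ≈ 0.333333, d = −0.75 ln(1 − 0.444444) = 0.440839 ≈ 0.441.
Sp2–Sp3: 6/21 sites differ → p ≈ 0.285714, d = −0.75 ln(1 − 0.380952) = 0.359679 ≈ 0.360.

d(Sp1,Sp2) = 0.441, d(Sp1,Sp3) = 0.441, d(Sp2,Sp3) = 0.360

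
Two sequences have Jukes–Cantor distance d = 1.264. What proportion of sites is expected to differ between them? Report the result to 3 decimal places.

0.611

p = (3/4)(1 − e^(−4d/3)) = 0.75 × (1 − e^(-1.685333)) = 0.75 × (1 − 0.185383) = 0.610963.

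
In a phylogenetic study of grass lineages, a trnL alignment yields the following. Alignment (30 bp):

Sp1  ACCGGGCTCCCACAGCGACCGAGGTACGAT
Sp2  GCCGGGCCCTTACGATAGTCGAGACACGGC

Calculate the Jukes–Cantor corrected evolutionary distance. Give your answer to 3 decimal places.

The sequences differ at 14 of 30 sites, so p = 14/30 ≈ 0.466667.
d = −(3/4) ln(1 − 4p/3) = −0.75 ln(1 − 0.622223) = −0.75 ln(0.377777)
  = −0.75 × (-0.973451) = 0.730088 substitutions/site.

0.730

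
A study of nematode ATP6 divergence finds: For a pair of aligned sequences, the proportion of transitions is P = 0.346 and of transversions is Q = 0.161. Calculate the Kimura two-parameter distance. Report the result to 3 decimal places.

Under the Kimura two-parameter model, d = −½ ln(1 − 2P − Q) − ¼ ln(1 − 2Q).
1 − 2P − Q = 0.147, giving −½ ln(0.147) = 0.958661.
1 − 2Q = 0.678, giving −¼ ln(0.678) = 0.097152.
d = 0.958661 + 0.097152 = 1.055813.

1.056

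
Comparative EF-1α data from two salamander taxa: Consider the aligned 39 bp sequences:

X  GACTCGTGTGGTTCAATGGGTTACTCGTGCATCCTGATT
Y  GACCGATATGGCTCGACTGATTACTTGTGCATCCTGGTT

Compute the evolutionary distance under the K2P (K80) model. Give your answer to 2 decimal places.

0.39

Of 39 sites, 9 differences are transitions and 2 are transversions, so P = 9/39 ≈ 0.230769 and Q = 2/39 ≈ 0.051282.
Under the Kimura two-parameter model, d = −½ ln(1 − 2P − Q) − ¼ ln(1 − 2Q).
1 − 2P − Q = 0.48718, giving −½ ln(0.48718) = 0.359561.
1 − 2Q = 0.897436, giving −¼ ln(0.897436) = 0.027053.
d = 0.359561 + 0.027053 = 0.386614.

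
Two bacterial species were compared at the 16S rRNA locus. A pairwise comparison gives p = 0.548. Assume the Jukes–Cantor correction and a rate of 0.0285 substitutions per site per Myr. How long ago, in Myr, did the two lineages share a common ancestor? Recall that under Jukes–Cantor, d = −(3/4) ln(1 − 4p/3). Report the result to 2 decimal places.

17.26

d = −(3/4) ln(1 − 4p/3) = −0.75 ln(1 − 0.730667) = −0.75 ln(0.269333)
  = −0.75 × (-1.311807) = 0.983855 substitutions/site.
Under a molecular clock d = 2μt, so t = d/(2μ) = 0.983855 / (2 × 0.0285) = 17.26 Myr.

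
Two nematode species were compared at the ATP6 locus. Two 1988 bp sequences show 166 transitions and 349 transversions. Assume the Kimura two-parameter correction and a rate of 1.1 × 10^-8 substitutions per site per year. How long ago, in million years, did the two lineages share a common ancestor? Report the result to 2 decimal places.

14.45

P = 166/1988 ≈ 0.083501 and Q = 349/1988 ≈ 0.175553.
Under the Kimura two-parameter model, d = −½ ln(1 − 2P − Q) − ¼ ln(1 − 2Q).
1 − 2P − Q = 0.657445, giving −½ ln(0.657445) = 0.209697.
1 − 2Q = 0.648894, giving −¼ ln(0.648894) = 0.108121.
d = 0.209697 + 0.108121 = 0.317818.
Under a molecular clock d = 2μt, so t = d/(2μ) = 0.317818 / (2 × 1.1 × 10^-8) = 14.45 million years.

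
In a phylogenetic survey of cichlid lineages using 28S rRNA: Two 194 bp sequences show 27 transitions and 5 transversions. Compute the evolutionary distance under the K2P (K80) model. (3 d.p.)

0.195

P = 27/194 ≈ 0.139175 and Q = 5/194 ≈ 0.025773.
Under the Kimura two-parameter model, d = −½ ln(1 − 2P − Q) − ¼ ln(1 − 2Q).
1 − 2P − Q = 0.695877, giving −½ ln(0.695877) = 0.181291.
1 − 2Q = 0.948454, giving −¼ ln(0.948454) = 0.013230.
d = 0.181291 + 0.013230 = 0.194521.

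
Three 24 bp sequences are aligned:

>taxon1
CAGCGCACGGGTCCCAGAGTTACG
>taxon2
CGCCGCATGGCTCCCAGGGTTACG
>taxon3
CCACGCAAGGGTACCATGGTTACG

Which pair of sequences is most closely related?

taxon1–taxon2: 5/24 differ, p = 0.208, d = 0.244.
taxon1–taxon3: 6/24 differ, p = 0.250, d = 0.304.
taxon2–taxon3: 6/24 differ, p = 0.250, d = 0.304.
The smallest distance is between taxon1 and taxon2.

taxon1 and taxon2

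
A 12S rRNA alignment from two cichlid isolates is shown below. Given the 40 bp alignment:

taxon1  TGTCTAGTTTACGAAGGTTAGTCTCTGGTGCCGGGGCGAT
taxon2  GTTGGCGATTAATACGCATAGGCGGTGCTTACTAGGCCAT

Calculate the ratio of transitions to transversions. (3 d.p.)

0.053

Transitions are A↔G and C↔T; transversions are all other mismatches.
Transitions: 1. Transversions: 19.
R = 1/19 = 0.052631… ≈ 0.053 (to 3 d.p.).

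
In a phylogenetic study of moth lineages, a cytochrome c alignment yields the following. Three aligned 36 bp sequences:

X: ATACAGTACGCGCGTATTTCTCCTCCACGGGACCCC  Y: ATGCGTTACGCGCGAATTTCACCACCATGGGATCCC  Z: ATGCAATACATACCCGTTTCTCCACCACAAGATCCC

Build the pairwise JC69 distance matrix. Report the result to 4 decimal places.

X–Y: 8/36 sites differ → p ≈ 0.222222, d = −0.75 ln(1 − 0.296296) = 0.263548 ≈ 0.2635.
X–Z: 12/36 sites differ → p ≈ 0.333333, d = −0.75 ln(1 − 0.444444) = 0.440839 ≈ 0.4408.
Y–Z: 12/36 sites differ → p ≈ 0.333333, d = −0.75 ln(1 − 0.444444) = 0.440839 ≈ 0.4408.

d(X,Y) = 0.2635, d(X,Z) = 0.4408, d(Y,Z) = 0.4408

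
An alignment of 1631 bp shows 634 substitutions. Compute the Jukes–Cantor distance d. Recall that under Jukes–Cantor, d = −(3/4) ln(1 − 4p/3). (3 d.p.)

0.548

p = 634/1631 ≈ 0.388719.
d = −(3/4) ln(1 − 4p/3) = −0.75 ln(1 − 0.518292) = −0.75 ln(0.481708)
  = −0.75 × (-0.730417) = 0.547813 substitutions/site.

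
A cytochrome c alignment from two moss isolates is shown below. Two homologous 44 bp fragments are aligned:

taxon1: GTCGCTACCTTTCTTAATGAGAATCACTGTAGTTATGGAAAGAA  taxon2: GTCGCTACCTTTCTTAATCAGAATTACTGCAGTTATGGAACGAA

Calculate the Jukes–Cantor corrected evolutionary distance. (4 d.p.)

0.0969

The sequences differ at 4 of 44 sites (19, 25, 30, 41), so p = 4/44 ≈ 0.090909.
d = −(3/4) ln(1 − 4p/3) = −0.75 ln(1 − 0.121212) = −0.75 ln(0.878788)
  = −0.75 × (-0.129212) = 0.096909 substitutions/site.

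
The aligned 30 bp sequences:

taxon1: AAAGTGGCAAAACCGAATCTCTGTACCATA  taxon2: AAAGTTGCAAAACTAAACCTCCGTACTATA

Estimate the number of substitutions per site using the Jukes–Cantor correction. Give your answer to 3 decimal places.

The sequences differ at 6 of 30 sites (6, 14, 15, 18, 22, 27), so p = 6/30 = 0.2.
d = −(3/4) ln(1 − 4p/3) = −0.75 ln(1 − 0.266667) = −0.75 ln(0.733333)
  = −0.75 × (-0.310155) = 0.232616 substitutions/site.

0.233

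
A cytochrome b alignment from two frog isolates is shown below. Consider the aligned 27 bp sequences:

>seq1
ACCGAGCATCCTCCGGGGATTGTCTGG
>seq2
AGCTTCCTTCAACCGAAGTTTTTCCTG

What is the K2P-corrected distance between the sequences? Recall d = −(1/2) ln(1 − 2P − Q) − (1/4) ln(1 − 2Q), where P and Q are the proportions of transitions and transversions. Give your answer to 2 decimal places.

Of 27 sites, 3 differences are transitions and 10 are transversions, so P = 3/27 ≈ 0.111111 and Q = 10/27 ≈ 0.37037.
Under the Kimura two-parameter model, d = −½ ln(1 − 2P − Q) − ¼ ln(1 − 2Q).
1 − 2P − Q = 0.407408, giving −½ ln(0.407408) = 0.448970.
1 − 2Q = 0.25926, giving −¼ ln(0.25926) = 0.337481.
d = 0.448970 + 0.337481 = 0.786451.

0.79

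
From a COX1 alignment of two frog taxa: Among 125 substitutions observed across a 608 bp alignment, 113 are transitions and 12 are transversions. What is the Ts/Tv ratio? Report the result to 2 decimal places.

R = 113/12 = 9.416666… ≈ 9.42 (to 2 d.p.).

9.42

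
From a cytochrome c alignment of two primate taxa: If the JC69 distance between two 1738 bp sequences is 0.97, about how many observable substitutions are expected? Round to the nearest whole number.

946

Invert JC69: p = (3/4)(1 − e^(−4d/3)) = 0.75 × (1 − e^(-1.293333)) = 0.75 × (1 − 0.274355) = 0.544234.
Expected differing sites = pL ≈ 0.544234 × 1738 = 945.878692 ≈ 946.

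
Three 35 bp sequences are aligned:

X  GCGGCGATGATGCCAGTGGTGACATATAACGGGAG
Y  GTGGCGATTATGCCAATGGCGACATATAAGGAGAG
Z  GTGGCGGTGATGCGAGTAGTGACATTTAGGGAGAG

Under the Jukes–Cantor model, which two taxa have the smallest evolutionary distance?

X–Y: 6/35 differ, p = 0.171, d = 0.195.
X–Z: 8/35 differ, p = 0.229, d = 0.273.
Y–Z: 8/35 differ, p = 0.229, d = 0.273.
The smallest distance is between X and Y.

X and Y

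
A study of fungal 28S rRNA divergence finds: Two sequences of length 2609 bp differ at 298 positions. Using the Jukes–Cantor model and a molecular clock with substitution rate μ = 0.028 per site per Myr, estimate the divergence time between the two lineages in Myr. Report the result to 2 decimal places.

p = 298/2609 ≈ 0.11422.
d = −(3/4) ln(1 − 4p/3) = −0.75 ln(1 − 0.152293) = −0.75 ln(0.847707)
  = −0.75 × (-0.165220) = 0.123915 substitutions/site.
Under a molecular clock d = 2μt, so t = d/(2μ) = 0.123915 / (2 × 0.028) = 2.21 Myr.

2.21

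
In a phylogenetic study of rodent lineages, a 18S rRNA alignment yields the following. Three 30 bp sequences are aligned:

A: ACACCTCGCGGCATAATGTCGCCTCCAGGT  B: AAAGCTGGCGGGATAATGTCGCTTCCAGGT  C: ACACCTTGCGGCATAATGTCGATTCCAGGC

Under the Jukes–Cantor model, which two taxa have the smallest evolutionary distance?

A and C

A–B: 5/30 differ, p = 0.167, d = 0.188.
A–C: 4/30 differ, p = 0.133, d = 0.147.
B–C: 6/30 differ, p = 0.200, d = 0.233.
The smallest distance is between A and C.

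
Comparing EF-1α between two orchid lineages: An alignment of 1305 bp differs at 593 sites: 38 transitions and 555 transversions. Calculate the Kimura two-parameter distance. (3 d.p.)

0.806

P = 38/1305 ≈ 0.029119 and Q = 555/1305 ≈ 0.425287.
Under the Kimura two-parameter model, d = −½ ln(1 − 2P − Q) − ¼ ln(1 − 2Q).
1 − 2P − Q = 0.516475, giving −½ ln(0.516475) = 0.330364.
1 − 2Q = 0.149426, giving −¼ ln(0.149426) = 0.475238.
d = 0.330364 + 0.475238 = 0.805602.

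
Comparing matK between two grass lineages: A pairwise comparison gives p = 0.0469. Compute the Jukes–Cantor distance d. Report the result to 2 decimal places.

d = −(3/4) ln(1 − 4p/3) = −0.75 ln(1 − 0.062533) = −0.75 ln(0.937467)
  = −0.75 × (-0.064574) = 0.048431 substitutions/site.

0.05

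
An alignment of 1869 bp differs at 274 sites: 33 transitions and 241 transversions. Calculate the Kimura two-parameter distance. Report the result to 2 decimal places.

0.16

P = 33/1869 ≈ 0.017657 and Q = 241/1869 ≈ 0.128946.
Under the Kimura two-parameter model, d = −½ ln(1 − 2P − Q) − ¼ ln(1 − 2Q).
1 − 2P − Q = 0.83574, giving −½ ln(0.83574) = 0.089719.
1 − 2Q = 0.742108, giving −¼ ln(0.742108) = 0.074565.
d = 0.089719 + 0.074565 = 0.164284.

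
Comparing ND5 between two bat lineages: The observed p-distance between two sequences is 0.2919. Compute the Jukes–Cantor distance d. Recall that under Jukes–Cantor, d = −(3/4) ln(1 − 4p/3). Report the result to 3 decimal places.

d = −(3/4) ln(1 − 4p/3) = −0.75 ln(1 − 0.3892) = −0.75 ln(0.6108)
  = −0.75 × (-0.492986) = 0.369740 substitutions/site.

0.370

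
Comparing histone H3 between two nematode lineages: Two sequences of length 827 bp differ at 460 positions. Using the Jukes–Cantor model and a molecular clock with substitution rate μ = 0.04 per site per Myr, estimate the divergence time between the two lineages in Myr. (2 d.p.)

12.69

p = 460/827 ≈ 0.556227.
d = −(3/4) ln(1 − 4p/3) = −0.75 ln(1 − 0.741636) = −0.75 ln(0.258364)
  = −0.75 × (-1.353386) = 1.015040 substitutions/site.
Under a molecular clock d = 2μt, so t = d/(2μ) = 1.015040 / (2 × 0.04) = 12.69 Myr.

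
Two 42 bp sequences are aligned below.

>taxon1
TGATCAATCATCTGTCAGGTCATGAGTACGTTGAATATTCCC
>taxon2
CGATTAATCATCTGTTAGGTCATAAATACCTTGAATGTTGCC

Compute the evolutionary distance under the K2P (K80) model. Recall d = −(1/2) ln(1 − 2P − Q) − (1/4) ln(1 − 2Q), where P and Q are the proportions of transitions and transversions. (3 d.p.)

0.228

Of 42 sites, 6 differences are transitions and 2 are transversions, so P = 6/42 ≈ 0.142857 and Q = 2/42 ≈ 0.047619.
Under the Kimura two-parameter model, d = −½ ln(1 − 2P − Q) − ¼ ln(1 − 2Q).
1 − 2P − Q = 0.666667, giving −½ ln(0.666667) = 0.202732.
1 − 2Q = 0.904762, giving −¼ ln(0.904762) = 0.025021.
d = 0.202732 + 0.025021 = 0.227753.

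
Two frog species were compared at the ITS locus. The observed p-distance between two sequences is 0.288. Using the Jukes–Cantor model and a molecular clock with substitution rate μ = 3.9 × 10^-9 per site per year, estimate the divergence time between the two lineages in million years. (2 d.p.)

46.59

d = −(3/4) ln(1 − 4p/3) = −0.75 ln(1 − 0.384) = −0.75 ln(0.616)
  = −0.75 × (-0.484508) = 0.363381 substitutions/site.
Under a molecular clock d = 2μt, so t = d/(2μ) = 0.363381 / (2 × 3.9 × 10^-9) = 46.59 million years.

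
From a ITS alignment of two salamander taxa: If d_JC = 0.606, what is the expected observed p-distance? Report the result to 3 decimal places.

0.416

p = (3/4)(1 − e^(−4d/3)) = 0.75 × (1 − e^(-0.808)) = 0.75 × (1 − 0.445749) = 0.415688.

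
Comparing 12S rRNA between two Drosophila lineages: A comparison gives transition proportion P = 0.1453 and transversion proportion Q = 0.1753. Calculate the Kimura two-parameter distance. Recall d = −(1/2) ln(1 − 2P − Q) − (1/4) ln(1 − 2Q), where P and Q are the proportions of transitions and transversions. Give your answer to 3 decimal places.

Under the Kimura two-parameter model, d = −½ ln(1 − 2P − Q) − ¼ ln(1 − 2Q).
1 − 2P − Q = 0.5341, giving −½ ln(0.5341) = 0.313586.
1 − 2Q = 0.6494, giving −¼ ln(0.6494) = 0.107927.
d = 0.313586 + 0.107927 = 0.421513.

0.422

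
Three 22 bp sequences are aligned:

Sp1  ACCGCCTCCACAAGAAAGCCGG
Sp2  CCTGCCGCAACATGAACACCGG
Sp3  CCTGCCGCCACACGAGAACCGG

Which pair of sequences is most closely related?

Sp1–Sp2: 7/22 differ, p = 0.318, d = 0.414.
Sp1–Sp3: 6/22 differ, p = 0.273, d = 0.339.
Sp2–Sp3: 4/22 differ, p = 0.182, d = 0.208.
The smallest distance is between Sp2 and Sp3.

Sp2 and Sp3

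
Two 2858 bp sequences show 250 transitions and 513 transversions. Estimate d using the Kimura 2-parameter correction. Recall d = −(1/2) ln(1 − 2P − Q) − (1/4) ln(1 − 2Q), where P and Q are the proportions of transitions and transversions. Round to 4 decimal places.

P = 250/2858 ≈ 0.087474 and Q = 513/2858 ≈ 0.179496.
Under the Kimura two-parameter model, d = −½ ln(1 − 2P − Q) − ¼ ln(1 − 2Q).
1 − 2P − Q = 0.645556, giving −½ ln(0.645556) = 0.218822.
1 − 2Q = 0.641008, giving −¼ ln(0.641008) = 0.111178.
d = 0.218822 + 0.111178 = 0.330000.

0.3300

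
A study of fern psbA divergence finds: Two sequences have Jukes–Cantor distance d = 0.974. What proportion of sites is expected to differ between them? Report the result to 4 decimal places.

0.5453

p = (3/4)(1 − e^(−4d/3)) = 0.75 × (1 − e^(-1.298667)) = 0.75 × (1 − 0.272895) = 0.545329.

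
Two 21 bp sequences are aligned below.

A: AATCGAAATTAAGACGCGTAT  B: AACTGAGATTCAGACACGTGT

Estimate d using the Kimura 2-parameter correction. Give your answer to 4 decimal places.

0.3960

Of 21 sites, 5 differences are transitions and 1 are transversions, so P = 5/21 ≈ 0.238095 and Q = 1/21 ≈ 0.047619.
Under the Kimura two-parameter model, d = −½ ln(1 − 2P − Q) − ¼ ln(1 − 2Q).
1 − 2P − Q = 0.476191, giving −½ ln(0.476191) = 0.370968.
1 − 2Q = 0.904762, giving −¼ ln(0.904762) = 0.025021.
d = 0.370968 + 0.025021 = 0.395989.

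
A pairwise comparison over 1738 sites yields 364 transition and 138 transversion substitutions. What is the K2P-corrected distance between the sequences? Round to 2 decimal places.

0.39

P = 364/1738 ≈ 0.209436 and Q = 138/1738 ≈ 0.079402.
Under the Kimura two-parameter model, d = −½ ln(1 − 2P − Q) − ¼ ln(1 − 2Q).
1 − 2P − Q = 0.501726, giving −½ ln(0.501726) = 0.344851.
1 − 2Q = 0.841196, giving −¼ ln(0.841196) = 0.043233.
d = 0.344851 + 0.043233 = 0.388084.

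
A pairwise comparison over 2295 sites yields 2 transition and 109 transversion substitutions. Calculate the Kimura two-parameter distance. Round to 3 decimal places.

0.050

P = 2/2295 ≈ 0.000871 and Q = 109/2295 ≈ 0.047495.
Under the Kimura two-parameter model, d = −½ ln(1 − 2P − Q) − ¼ ln(1 − 2Q).
1 − 2P − Q = 0.950763, giving −½ ln(0.950763) = 0.025245.
1 − 2Q = 0.90501, giving −¼ ln(0.90501) = 0.024952.
d = 0.025245 + 0.024952 = 0.050197.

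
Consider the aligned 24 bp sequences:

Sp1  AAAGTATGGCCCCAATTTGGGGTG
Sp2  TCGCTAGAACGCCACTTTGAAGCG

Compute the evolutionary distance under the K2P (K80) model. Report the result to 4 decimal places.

Of 24 sites, 6 differences are transitions and 6 are transversions, so P = 6/24 = 0.25 and Q = 6/24 = 0.25.
Under the Kimura two-parameter model, d = −½ ln(1 − 2P − Q) − ¼ ln(1 − 2Q).
1 − 2P − Q = 0.25, giving −½ ln(0.25) = 0.693147.
1 − 2Q = 0.5, giving −¼ ln(0.5) = 0.173287.
d = 0.693147 + 0.173287 = 0.866434.

0.8664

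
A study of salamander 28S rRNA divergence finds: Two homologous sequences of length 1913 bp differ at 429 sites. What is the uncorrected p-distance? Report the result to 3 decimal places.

p = 429/1913 = 0.224255… ≈ 0.224 (to 3 d.p.).

0.224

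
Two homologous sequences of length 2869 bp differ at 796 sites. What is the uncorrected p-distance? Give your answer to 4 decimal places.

p = 796/2869 = 0.277448… ≈ 0.2774 (to 4 d.p.).

0.2774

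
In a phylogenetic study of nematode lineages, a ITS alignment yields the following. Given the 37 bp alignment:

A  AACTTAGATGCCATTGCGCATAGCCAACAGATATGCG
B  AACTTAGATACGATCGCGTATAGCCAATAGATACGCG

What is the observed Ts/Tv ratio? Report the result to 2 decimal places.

5.00

Transitions are A↔G and C↔T; transversions are all other mismatches.
Transitions: 5. Transversions: 1.
R = 5/1 = 5.00.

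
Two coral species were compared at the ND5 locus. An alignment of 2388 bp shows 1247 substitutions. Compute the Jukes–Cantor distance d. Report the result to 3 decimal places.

0.894

p = 1247/2388 ≈ 0.522194.
d = −(3/4) ln(1 − 4p/3) = −0.75 ln(1 − 0.696259) = −0.75 ln(0.303741)
  = −0.75 × (-1.191580) = 0.893685 substitutions/site.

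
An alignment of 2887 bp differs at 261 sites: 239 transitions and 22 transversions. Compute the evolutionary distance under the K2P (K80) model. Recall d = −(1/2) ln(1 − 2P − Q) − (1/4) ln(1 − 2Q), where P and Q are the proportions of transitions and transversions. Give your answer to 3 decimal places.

P = 239/2887 ≈ 0.082785 and Q = 22/2887 ≈ 0.00762.
Under the Kimura two-parameter model, d = −½ ln(1 − 2P − Q) − ¼ ln(1 − 2Q).
1 − 2P − Q = 0.82681, giving −½ ln(0.82681) = 0.095090.
1 − 2Q = 0.98476, giving −¼ ln(0.98476) = 0.003839.
d = 0.095090 + 0.003839 = 0.098929.

0.099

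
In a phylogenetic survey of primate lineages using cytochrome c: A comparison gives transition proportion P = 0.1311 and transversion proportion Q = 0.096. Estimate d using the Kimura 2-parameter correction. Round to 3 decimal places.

Under the Kimura two-parameter model, d = −½ ln(1 − 2P − Q) − ¼ ln(1 − 2Q).
1 − 2P − Q = 0.6418, giving −½ ln(0.6418) = 0.221739.
1 − 2Q = 0.808, giving −¼ ln(0.808) = 0.053298.
d = 0.221739 + 0.053298 = 0.275037.

0.275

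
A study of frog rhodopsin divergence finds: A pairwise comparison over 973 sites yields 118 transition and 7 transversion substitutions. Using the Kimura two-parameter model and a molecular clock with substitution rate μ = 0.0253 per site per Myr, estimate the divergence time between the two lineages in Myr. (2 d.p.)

2.91

P = 118/973 ≈ 0.121274 and Q = 7/973 ≈ 0.007194.
Under the Kimura two-parameter model, d = −½ ln(1 − 2P − Q) − ¼ ln(1 − 2Q).
1 − 2P − Q = 0.750258, giving −½ ln(0.750258) = 0.143669.
1 − 2Q = 0.985612, giving −¼ ln(0.985612) = 0.003623.
d = 0.143669 + 0.003623 = 0.147292.
Under a molecular clock d = 2μt, so t = d/(2μ) = 0.147292 / (2 × 0.0253) = 2.91 Myr.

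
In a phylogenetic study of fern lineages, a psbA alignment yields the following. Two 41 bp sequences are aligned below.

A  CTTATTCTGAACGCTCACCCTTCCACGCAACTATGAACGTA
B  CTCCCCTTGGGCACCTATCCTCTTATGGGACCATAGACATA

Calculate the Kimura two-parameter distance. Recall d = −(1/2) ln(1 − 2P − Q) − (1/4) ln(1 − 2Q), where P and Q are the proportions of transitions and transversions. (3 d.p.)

Of 41 sites, 19 differences are transitions and 2 are transversions, so P = 19/41 ≈ 0.463415 and Q = 2/41 ≈ 0.04878.
Under the Kimura two-parameter model, d = −½ ln(1 − 2P − Q) − ¼ ln(1 − 2Q).
1 − 2P − Q = 0.02439, giving −½ ln(0.02439) = 1.856791.
1 − 2Q = 0.90244, giving −¼ ln(0.90244) = 0.025663.
d = 1.856791 + 0.025663 = 1.882454.

1.882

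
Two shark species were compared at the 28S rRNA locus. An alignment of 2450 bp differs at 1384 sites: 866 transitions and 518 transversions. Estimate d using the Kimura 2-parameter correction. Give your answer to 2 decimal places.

P = 866/2450 ≈ 0.353469 and Q = 518/2450 ≈ 0.211429.
Under the Kimura two-parameter model, d = −½ ln(1 − 2P − Q) − ¼ ln(1 − 2Q).
1 − 2P − Q = 0.081633, giving −½ ln(0.081633) = 1.252761.
1 − 2Q = 0.577142, giving −¼ ln(0.577142) = 0.137417.
d = 1.252761 + 0.137417 = 1.390178.

1.39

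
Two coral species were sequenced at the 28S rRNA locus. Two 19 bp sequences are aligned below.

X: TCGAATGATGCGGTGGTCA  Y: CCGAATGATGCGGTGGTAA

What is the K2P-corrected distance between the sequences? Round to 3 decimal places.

Of 19 sites, 1 differences are transitions and 1 are transversions, so P = 1/19 ≈ 0.052632 and Q = 1/19 ≈ 0.052632.
Under the Kimura two-parameter model, d = −½ ln(1 − 2P − Q) − ¼ ln(1 − 2Q).
1 − 2P − Q = 0.842104, giving −½ ln(0.842104) = 0.085926.
1 − 2Q = 0.894736, giving −¼ ln(0.894736) = 0.027807.
d = 0.085926 + 0.027807 = 0.113733.

0.114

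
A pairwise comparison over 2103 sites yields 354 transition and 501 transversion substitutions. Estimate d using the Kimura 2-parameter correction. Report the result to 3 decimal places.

0.589

P = 354/2103 ≈ 0.168331 and Q = 501/2103 ≈ 0.238231.
Under the Kimura two-parameter model, d = −½ ln(1 − 2P − Q) − ¼ ln(1 − 2Q).
1 − 2P − Q = 0.425107, giving −½ ln(0.425107) = 0.427707.
1 − 2Q = 0.523538, giving −¼ ln(0.523538) = 0.161786.
d = 0.427707 + 0.161786 = 0.589493.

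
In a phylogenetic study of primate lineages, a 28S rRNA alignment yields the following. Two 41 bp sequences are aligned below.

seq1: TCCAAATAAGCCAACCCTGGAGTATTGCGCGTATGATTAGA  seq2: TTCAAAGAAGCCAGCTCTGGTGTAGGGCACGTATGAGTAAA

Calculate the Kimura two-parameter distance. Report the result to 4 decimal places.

0.2976

Of 41 sites, 5 differences are transitions and 5 are transversions, so P = 5/41 ≈ 0.121951 and Q = 5/41 ≈ 0.121951.
Under the Kimura two-parameter model, d = −½ ln(1 − 2P − Q) − ¼ ln(1 − 2Q).
1 − 2P − Q = 0.634147, giving −½ ln(0.634147) = 0.227737.
1 − 2Q = 0.756098, giving −¼ ln(0.756098) = 0.069896.
d = 0.227737 + 0.069896 = 0.297633.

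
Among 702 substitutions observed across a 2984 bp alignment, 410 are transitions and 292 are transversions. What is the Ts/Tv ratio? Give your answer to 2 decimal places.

R = 410/292 = 1.404109… ≈ 1.40 (to 2 d.p.).

1.40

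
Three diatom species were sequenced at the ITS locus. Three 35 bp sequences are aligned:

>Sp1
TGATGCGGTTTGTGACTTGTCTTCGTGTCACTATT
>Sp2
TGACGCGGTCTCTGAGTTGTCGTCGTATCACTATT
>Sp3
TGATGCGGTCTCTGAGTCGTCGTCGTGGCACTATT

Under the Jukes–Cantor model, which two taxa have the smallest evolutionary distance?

Sp1–Sp2: 6/35 differ, p = 0.171, d = 0.195.
Sp1–Sp3: 6/35 differ, p = 0.171, d = 0.195.
Sp2–Sp3: 4/35 differ, p = 0.114, d = 0.124.
The smallest distance is between Sp2 and Sp3.

Sp2 and Sp3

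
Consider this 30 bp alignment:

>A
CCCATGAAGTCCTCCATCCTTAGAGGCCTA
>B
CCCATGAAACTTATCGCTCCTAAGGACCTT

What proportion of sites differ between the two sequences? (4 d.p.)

0.4667

The sequences differ at 14 of 30 positions.
p = 14/30 = 0.466666… ≈ 0.4667 (to 4 d.p.).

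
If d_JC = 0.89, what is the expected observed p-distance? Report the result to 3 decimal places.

p = (3/4)(1 − e^(−4d/3)) = 0.75 × (1 − e^(-1.186667)) = 0.75 × (1 − 0.305237) = 0.521072.

0.521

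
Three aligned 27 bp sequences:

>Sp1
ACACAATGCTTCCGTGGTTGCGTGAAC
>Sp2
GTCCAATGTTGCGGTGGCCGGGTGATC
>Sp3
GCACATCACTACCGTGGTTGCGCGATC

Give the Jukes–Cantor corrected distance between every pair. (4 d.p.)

Sp1–Sp2: 10/27 sites differ → p ≈ 0.37037, d = −0.75 ln(1 − 0.493827) = 0.510658 ≈ 0.5107.
Sp1–Sp3: 7/27 sites differ → p ≈ 0.259259, d = −0.75 ln(1 − 0.345679) = 0.318118 ≈ 0.3181.
Sp2–Sp3: 12/27 sites differ → p ≈ 0.444444, d = −0.75 ln(1 − 0.592592) = 0.673455 ≈ 0.6735.

d(Sp1,Sp2) = 0.5107, d(Sp1,Sp3) = 0.3181, d(Sp2,Sp3) = 0.6735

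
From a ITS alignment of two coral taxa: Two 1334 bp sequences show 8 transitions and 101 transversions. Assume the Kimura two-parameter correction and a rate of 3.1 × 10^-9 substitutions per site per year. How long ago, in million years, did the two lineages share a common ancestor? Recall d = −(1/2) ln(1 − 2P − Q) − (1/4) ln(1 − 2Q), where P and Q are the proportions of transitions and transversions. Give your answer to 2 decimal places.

14.02

P = 8/1334 ≈ 0.005997 and Q = 101/1334 ≈ 0.075712.
Under the Kimura two-parameter model, d = −½ ln(1 − 2P − Q) − ¼ ln(1 − 2Q).
1 − 2P − Q = 0.912294, giving −½ ln(0.912294) = 0.045896.
1 − 2Q = 0.848576, giving −¼ ln(0.848576) = 0.041049.
d = 0.045896 + 0.041049 = 0.086945.
Under a molecular clock d = 2μt, so t = d/(2μ) = 0.086945 / (2 × 3.1 × 10^-9) = 14.02 million years.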